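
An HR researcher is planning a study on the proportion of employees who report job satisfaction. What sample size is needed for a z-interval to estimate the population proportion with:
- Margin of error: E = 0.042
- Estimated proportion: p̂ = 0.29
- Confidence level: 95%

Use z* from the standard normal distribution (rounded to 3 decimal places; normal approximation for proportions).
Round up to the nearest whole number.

Using z* for proportion z-interval (normal approximation).

For 95% confidence, z* = 1.96 (from standard normal table)

Sample size formula for proportion z-interval: n = z*²p̂(1-p̂)/E²

n = 1.96² × 0.29 × 0.71 / 0.042²
  = 3.8416 × 0.2059 / 0.001764
  = 448.4044

Round up to the nearest whole number: n = 449

449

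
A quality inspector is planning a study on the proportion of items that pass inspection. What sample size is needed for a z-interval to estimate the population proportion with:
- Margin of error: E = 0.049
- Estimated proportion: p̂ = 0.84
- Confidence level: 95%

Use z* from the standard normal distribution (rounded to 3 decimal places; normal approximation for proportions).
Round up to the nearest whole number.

Using z* for proportion z-interval (normal approximation).

For 95% confidence, z* = 1.96 (from standard normal table)

Sample size formula for proportion z-interval: n = z*²p̂(1-p̂)/E²

n = 1.96² × 0.84 × 0.16 / 0.049²
  = 3.8416 × 0.1344 / 0.002401
  = 215.0400

Round up to the nearest whole number: n = 216

216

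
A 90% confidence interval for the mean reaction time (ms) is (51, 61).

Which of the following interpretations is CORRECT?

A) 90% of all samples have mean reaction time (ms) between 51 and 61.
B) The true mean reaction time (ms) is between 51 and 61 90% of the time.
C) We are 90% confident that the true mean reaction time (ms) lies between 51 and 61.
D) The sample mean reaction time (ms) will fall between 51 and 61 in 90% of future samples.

A confidence interval represents our confidence in the procedure, not a probability statement about the parameter.

Key concept: If we repeated this sampling process many times and computed a 90% CI each time, about 90% of those intervals would contain the true population parameter.

For this specific interval (51, 61):
- Midpoint (point estimate): 56
- Margin of error: 5

The correct interpretation is the one stating confidence that the true parameter lies in the interval — option C.

C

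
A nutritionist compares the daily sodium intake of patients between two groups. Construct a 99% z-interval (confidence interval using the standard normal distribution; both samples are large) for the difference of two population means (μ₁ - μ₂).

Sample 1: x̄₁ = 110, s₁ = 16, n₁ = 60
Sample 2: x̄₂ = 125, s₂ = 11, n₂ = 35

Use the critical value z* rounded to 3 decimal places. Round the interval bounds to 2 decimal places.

Both samples are large (n₁ = 60 ≥ 30, n₂ = 35 ≥ 30), so a z-interval for the difference of means applies.

Point estimate: x̄₁ - x̄₂ = 110 - 125 = -15

Standard error: SE = √(s₁²/n₁ + s₂²/n₂)
= √(16²/60 + 11²/35)
= √(4.266667 + 3.457143)
= 2.779174

For 99% confidence, z* = 2.576 (from standard normal table)
Margin of error: E = z* × SE = 2.576 × 2.779174 = 7.1592

Z-interval: (x̄₁ - x̄₂) ± E = -15 ± 7.1592 = (-22.1592, -7.8408)

Rounded to 2 decimal places:

(-22.16, -7.84)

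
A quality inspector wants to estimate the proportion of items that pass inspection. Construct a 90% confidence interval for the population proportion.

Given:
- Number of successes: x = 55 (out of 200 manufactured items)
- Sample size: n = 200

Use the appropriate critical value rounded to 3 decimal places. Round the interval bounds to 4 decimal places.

Sample proportion: p̂ = 55/200 = 0.275000

Check conditions for normal approximation:
  np̂ = 55 ≥ 10 ✓
  n(1-p̂) = 145 ≥ 10 ✓

The sample is large enough, so use a z-interval (normal approximation) for the proportion.

For 90% confidence, z* = 1.645 (from standard normal table)

Standard error: SE = √(p̂(1-p̂)/n) = √(0.275000×0.725000/200) = 0.03157333

Margin of error: E = z* × SE = 1.645 × 0.03157333 = 0.051938

Z-interval: p̂ ± E = 0.275000 ± 0.051938 = (0.223062, 0.326938)

Rounded to 4 decimal places:

(0.2231, 0.3269)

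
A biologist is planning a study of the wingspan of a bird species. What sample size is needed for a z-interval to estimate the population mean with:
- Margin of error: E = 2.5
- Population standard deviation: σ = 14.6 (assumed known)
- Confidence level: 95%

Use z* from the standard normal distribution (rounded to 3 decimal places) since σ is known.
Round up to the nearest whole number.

Using z* since population σ is known (z-interval formula).

For 95% confidence, z* = 1.96 (from standard normal table)

Sample size formula for z-interval: n = (z*σ/E)²

n = (1.96 × 14.6 / 2.5)²
  = (11.446400)²
  = 131.0201

Round up to the nearest whole number: n = 132

132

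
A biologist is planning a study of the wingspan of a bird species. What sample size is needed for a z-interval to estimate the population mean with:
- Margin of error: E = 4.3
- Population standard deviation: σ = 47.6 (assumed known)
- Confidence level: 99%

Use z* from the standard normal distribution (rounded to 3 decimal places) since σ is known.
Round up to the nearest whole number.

Using z* since population σ is known (z-interval formula).

For 99% confidence, z* = 2.576 (from standard normal table)

Sample size formula for z-interval: n = (z*σ/E)²

n = (2.576 × 47.6 / 4.3)²
  = (28.515721)²
  = 813.1463

Round up to the nearest whole number: n = 814

814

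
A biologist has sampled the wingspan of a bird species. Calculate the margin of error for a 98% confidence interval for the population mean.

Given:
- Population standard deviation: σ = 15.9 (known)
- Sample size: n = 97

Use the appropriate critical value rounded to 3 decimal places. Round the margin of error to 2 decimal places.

The population standard deviation σ is known, so use the z-interval margin of error formula.

For 98% confidence, z* = 2.326 (from standard normal table)

Margin of error formula for z-interval: E = z* × σ/√n

E = 2.326 × 15.9/√97
  = 2.326 × 1.614400
  = 3.7551

Rounded to 2 decimal places:

3.76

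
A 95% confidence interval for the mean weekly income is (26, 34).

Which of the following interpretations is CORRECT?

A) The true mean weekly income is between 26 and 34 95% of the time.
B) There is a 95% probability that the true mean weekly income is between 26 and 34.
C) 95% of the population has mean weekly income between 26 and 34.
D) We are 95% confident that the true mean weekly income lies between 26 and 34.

A confidence interval represents our confidence in the procedure, not a probability statement about the parameter.

Key concept: If we repeated this sampling process many times and computed a 95% CI each time, about 95% of those intervals would contain the true population parameter.

For this specific interval (26, 34):
- Midpoint (point estimate): 30
- Margin of error: 4

The correct interpretation is the one stating confidence that the true parameter lies in the interval — option D.

D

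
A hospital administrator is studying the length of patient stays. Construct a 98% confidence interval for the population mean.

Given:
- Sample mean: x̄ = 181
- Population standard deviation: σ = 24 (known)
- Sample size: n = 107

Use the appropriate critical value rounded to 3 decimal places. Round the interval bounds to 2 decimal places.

The population standard deviation σ is known, so use a z-interval (standard normal critical value).

For 98% confidence, z* = 2.326 (from standard normal table)

Standard error: SE = σ/√n = 24/√107 = 2.320168

Margin of error: E = z* × SE = 2.326 × 2.320168 = 5.3967

Z-interval: x̄ ± E = 181 ± 5.3967 = (175.6033, 186.3967)

Rounded to 2 decimal places:

(175.60, 186.40)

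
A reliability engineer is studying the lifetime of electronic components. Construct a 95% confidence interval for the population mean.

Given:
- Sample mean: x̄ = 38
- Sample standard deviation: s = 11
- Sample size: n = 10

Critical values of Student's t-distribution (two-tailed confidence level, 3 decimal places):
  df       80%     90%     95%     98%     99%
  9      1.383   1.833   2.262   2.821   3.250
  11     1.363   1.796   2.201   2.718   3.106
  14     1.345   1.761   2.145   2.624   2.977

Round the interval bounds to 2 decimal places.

The population standard deviation σ is unknown (only the sample standard deviation s is given), so use a t-interval with df = n - 1 = 10 - 1 = 9.

For 95% confidence with df = 9, t* = 2.262 (from t-table)

Standard error: SE = s/√n = 11/√10 = 3.478505

Margin of error: E = t* × SE = 2.262 × 3.478505 = 7.8684

T-interval: x̄ ± E = 38 ± 7.8684 = (30.1316, 45.8684)

Rounded to 2 decimal places:

(30.13, 45.87)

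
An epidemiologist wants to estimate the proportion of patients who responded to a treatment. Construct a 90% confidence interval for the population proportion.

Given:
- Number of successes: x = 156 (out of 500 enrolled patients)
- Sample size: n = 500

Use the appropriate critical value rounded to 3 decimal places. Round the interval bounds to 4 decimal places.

Sample proportion: p̂ = 156/500 = 0.312000

Check conditions for normal approximation:
  np̂ = 156 ≥ 10 ✓
  n(1-p̂) = 344 ≥ 10 ✓

The sample is large enough, so use a z-interval (normal approximation) for the proportion.

For 90% confidence, z* = 1.645 (from standard normal table)

Standard error: SE = √(p̂(1-p̂)/n) = √(0.312000×0.688000/500) = 0.02071985

Margin of error: E = z* × SE = 1.645 × 0.02071985 = 0.034084

Z-interval: p̂ ± E = 0.312000 ± 0.034084 = (0.277916, 0.346084)

Rounded to 4 decimal places:

(0.2779, 0.3461)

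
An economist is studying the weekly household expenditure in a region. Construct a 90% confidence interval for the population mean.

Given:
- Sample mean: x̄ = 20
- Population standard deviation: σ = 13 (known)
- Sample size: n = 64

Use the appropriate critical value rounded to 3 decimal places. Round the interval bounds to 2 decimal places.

The population standard deviation σ is known, so use a z-interval (standard normal critical value).

For 90% confidence, z* = 1.645 (from standard normal table)

Standard error: SE = σ/√n = 13/√64 = 1.625000

Margin of error: E = z* × SE = 1.645 × 1.625000 = 2.6731

Z-interval: x̄ ± E = 20 ± 2.6731 = (17.3269, 22.6731)

Rounded to 2 decimal places:

(17.33, 22.67)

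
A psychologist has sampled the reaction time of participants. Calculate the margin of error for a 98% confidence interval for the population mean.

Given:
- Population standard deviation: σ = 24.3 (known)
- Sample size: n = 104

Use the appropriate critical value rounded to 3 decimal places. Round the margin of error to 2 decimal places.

The population standard deviation σ is known, so use the z-interval margin of error formula.

For 98% confidence, z* = 2.326 (from standard normal table)

Margin of error formula for z-interval: E = z* × σ/√n

E = 2.326 × 24.3/√104
  = 2.326 × 2.382811
  = 5.5424

Rounded to 2 decimal places:

5.54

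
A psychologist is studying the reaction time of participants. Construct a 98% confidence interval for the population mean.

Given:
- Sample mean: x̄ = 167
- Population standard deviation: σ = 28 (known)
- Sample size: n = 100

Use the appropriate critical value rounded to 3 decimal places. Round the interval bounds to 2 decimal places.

The population standard deviation σ is known, so use a z-interval (standard normal critical value).

For 98% confidence, z* = 2.326 (from standard normal table)

Standard error: SE = σ/√n = 28/√100 = 2.800000

Margin of error: E = z* × SE = 2.326 × 2.800000 = 6.5128

Z-interval: x̄ ± E = 167 ± 6.5128 = (160.4872, 173.5128)

Rounded to 2 decimal places:

(160.49, 173.51)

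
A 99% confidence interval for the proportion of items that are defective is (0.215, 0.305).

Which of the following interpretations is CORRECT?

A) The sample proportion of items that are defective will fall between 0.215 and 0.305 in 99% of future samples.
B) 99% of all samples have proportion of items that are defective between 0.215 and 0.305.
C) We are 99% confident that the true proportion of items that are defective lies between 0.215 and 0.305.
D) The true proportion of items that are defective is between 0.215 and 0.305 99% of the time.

A confidence interval represents our confidence in the procedure, not a probability statement about the parameter.

Key concept: If we repeated this sampling process many times and computed a 99% CI each time, about 99% of those intervals would contain the true population parameter.

For this specific interval (0.215, 0.305):
- Midpoint (point estimate): 0.26
- Margin of error: 0.045

The correct interpretation is the one stating confidence that the true parameter lies in the interval — option C.

C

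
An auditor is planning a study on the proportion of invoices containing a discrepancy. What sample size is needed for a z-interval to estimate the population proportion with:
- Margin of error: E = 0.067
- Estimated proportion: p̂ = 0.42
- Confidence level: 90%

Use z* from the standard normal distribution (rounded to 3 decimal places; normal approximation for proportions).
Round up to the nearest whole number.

Using z* for proportion z-interval (normal approximation).

For 90% confidence, z* = 1.645 (from standard normal table)

Sample size formula for proportion z-interval: n = z*²p̂(1-p̂)/E²

n = 1.645² × 0.42 × 0.58 / 0.067²
  = 2.706025 × 0.2436 / 0.004489
  = 146.8451

Round up to the nearest whole number: n = 147

147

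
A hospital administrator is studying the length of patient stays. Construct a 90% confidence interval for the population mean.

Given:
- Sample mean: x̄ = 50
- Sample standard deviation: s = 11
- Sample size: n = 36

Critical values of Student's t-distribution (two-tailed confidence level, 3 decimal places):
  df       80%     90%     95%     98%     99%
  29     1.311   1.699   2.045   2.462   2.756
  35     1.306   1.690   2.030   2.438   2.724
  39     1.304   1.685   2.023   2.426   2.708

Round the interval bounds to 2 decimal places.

The population standard deviation σ is unknown (only the sample standard deviation s is given), so use a t-interval with df = n - 1 = 36 - 1 = 35.

For 90% confidence with df = 35, t* = 1.690 (from t-table)

Standard error: SE = s/√n = 11/√36 = 1.833333

Margin of error: E = t* × SE = 1.690 × 1.833333 = 3.0983

T-interval: x̄ ± E = 50 ± 3.0983 = (46.9017, 53.0983)

Rounded to 2 decimal places:

(46.90, 53.10)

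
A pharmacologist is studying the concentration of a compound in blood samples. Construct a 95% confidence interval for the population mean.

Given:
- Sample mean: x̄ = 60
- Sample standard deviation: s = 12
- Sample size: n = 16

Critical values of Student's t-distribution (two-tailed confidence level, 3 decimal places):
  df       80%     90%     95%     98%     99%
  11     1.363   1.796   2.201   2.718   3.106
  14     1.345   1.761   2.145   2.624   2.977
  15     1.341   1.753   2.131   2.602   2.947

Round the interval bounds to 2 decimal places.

The population standard deviation σ is unknown (only the sample standard deviation s is given), so use a t-interval with df = n - 1 = 16 - 1 = 15.

For 95% confidence with df = 15, t* = 2.131 (from t-table)

Standard error: SE = s/√n = 12/√16 = 3.000000

Margin of error: E = t* × SE = 2.131 × 3.000000 = 6.3930

T-interval: x̄ ± E = 60 ± 6.3930 = (53.6070, 66.3930)

Rounded to 2 decimal places:

(53.61, 66.39)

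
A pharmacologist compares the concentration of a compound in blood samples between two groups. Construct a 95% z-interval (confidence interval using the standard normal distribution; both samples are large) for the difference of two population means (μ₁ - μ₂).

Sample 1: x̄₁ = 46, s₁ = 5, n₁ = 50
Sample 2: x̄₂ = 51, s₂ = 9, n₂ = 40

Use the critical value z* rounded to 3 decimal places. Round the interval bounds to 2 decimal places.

Both samples are large (n₁ = 50 ≥ 30, n₂ = 40 ≥ 30), so a z-interval for the difference of means applies.

Point estimate: x̄₁ - x̄₂ = 46 - 51 = -5

Standard error: SE = √(s₁²/n₁ + s₂²/n₂)
= √(5²/50 + 9²/40)
= √(0.500000 + 2.025000)
= 1.589025

For 95% confidence, z* = 1.96 (from standard normal table)
Margin of error: E = z* × SE = 1.96 × 1.589025 = 3.1145

Z-interval: (x̄₁ - x̄₂) ± E = -5 ± 3.1145 = (-8.1145, -1.8855)

Rounded to 2 decimal places:

(-8.11, -1.89)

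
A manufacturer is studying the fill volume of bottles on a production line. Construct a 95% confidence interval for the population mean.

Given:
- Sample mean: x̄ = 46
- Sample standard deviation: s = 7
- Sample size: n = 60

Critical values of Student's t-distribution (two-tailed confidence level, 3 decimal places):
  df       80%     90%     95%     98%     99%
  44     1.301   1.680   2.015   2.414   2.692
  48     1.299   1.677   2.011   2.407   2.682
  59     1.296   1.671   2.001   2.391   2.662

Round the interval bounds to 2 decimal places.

The population standard deviation σ is unknown (only the sample standard deviation s is given), so use a t-interval with df = n - 1 = 60 - 1 = 59.

For 95% confidence with df = 59, t* = 2.001 (from t-table)

Standard error: SE = s/√n = 7/√60 = 0.903696

Margin of error: E = t* × SE = 2.001 × 0.903696 = 1.8083

T-interval: x̄ ± E = 46 ± 1.8083 = (44.1917, 47.8083)

Rounded to 2 decimal places:

(44.19, 47.81)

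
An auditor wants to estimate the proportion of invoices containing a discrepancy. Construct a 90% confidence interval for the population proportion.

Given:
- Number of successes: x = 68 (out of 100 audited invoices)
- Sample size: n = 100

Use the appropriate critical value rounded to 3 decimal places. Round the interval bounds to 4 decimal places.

Sample proportion: p̂ = 68/100 = 0.680000

Check conditions for normal approximation:
  np̂ = 68 ≥ 10 ✓
  n(1-p̂) = 32 ≥ 10 ✓

The sample is large enough, so use a z-interval (normal approximation) for the proportion.

For 90% confidence, z* = 1.645 (from standard normal table)

Standard error: SE = √(p̂(1-p̂)/n) = √(0.680000×0.320000/100) = 0.04664762

Margin of error: E = z* × SE = 1.645 × 0.04664762 = 0.076735

Z-interval: p̂ ± E = 0.680000 ± 0.076735 = (0.603265, 0.756735)

Rounded to 4 decimal places:

(0.6033, 0.7567)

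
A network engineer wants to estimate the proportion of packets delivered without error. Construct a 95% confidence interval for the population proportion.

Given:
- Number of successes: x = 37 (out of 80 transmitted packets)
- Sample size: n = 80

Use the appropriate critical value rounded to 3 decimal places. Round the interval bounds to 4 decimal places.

Sample proportion: p̂ = 37/80 = 0.462500

Check conditions for normal approximation:
  np̂ = 37 ≥ 10 ✓
  n(1-p̂) = 43 ≥ 10 ✓

The sample is large enough, so use a z-interval (normal approximation) for the proportion.

For 95% confidence, z* = 1.96 (from standard normal table)

Standard error: SE = √(p̂(1-p̂)/n) = √(0.462500×0.537500/80) = 0.05574425

Margin of error: E = z* × SE = 1.96 × 0.05574425 = 0.109259

Z-interval: p̂ ± E = 0.462500 ± 0.109259 = (0.353241, 0.571759)

Rounded to 4 decimal places:

(0.3532, 0.5718)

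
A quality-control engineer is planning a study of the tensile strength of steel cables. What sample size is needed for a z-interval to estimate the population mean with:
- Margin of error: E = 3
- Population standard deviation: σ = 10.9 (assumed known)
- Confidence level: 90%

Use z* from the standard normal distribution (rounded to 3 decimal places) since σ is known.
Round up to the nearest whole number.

Using z* since population σ is known (z-interval formula).

For 90% confidence, z* = 1.645 (from standard normal table)

Sample size formula for z-interval: n = (z*σ/E)²

n = (1.645 × 10.9 / 3)²
  = (5.976833)²
  = 35.7225

Round up to the nearest whole number: n = 36

36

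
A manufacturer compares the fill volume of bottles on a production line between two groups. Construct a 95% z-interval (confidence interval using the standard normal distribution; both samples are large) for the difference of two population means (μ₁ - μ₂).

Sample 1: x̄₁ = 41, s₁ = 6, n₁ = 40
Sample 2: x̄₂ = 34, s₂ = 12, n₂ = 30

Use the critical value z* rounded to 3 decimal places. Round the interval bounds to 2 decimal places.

Both samples are large (n₁ = 40 ≥ 30, n₂ = 30 ≥ 30), so a z-interval for the difference of means applies.

Point estimate: x̄₁ - x̄₂ = 41 - 34 = 7

Standard error: SE = √(s₁²/n₁ + s₂²/n₂)
= √(6²/40 + 12²/30)
= √(0.900000 + 4.800000)
= 2.387467

For 95% confidence, z* = 1.96 (from standard normal table)
Margin of error: E = z* × SE = 1.96 × 2.387467 = 4.6794

Z-interval: (x̄₁ - x̄₂) ± E = 7 ± 4.6794 = (2.3206, 11.6794)

Rounded to 2 decimal places:

(2.32, 11.68)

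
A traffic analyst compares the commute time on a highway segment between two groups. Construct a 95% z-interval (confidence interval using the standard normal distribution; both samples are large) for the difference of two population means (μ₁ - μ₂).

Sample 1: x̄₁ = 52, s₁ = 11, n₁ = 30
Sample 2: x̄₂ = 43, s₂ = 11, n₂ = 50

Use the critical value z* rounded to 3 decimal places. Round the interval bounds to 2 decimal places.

Both samples are large (n₁ = 30 ≥ 30, n₂ = 50 ≥ 30), so a z-interval for the difference of means applies.

Point estimate: x̄₁ - x̄₂ = 52 - 43 = 9

Standard error: SE = √(s₁²/n₁ + s₂²/n₂)
= √(11²/30 + 11²/50)
= √(4.033333 + 2.420000)
= 2.540341

For 95% confidence, z* = 1.96 (from standard normal table)
Margin of error: E = z* × SE = 1.96 × 2.540341 = 4.9791

Z-interval: (x̄₁ - x̄₂) ± E = 9 ± 4.9791 = (4.0209, 13.9791)

Rounded to 2 decimal places:

(4.02, 13.98)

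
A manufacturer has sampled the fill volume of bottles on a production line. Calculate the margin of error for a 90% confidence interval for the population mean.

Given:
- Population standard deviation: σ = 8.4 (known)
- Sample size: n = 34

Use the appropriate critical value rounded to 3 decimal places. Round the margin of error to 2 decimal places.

The population standard deviation σ is known, so use the z-interval margin of error formula.

For 90% confidence, z* = 1.645 (from standard normal table)

Margin of error formula for z-interval: E = z* × σ/√n

E = 1.645 × 8.4/√34
  = 1.645 × 1.440588
  = 2.3698

Rounded to 2 decimal places:

2.37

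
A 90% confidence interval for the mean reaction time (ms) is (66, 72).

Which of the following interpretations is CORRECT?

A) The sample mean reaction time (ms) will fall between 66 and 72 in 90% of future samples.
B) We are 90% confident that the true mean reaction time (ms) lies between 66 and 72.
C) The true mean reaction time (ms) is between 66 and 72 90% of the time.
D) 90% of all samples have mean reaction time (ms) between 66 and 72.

A confidence interval represents our confidence in the procedure, not a probability statement about the parameter.

Key concept: If we repeated this sampling process many times and computed a 90% CI each time, about 90% of those intervals would contain the true population parameter.

For this specific interval (66, 72):
- Midpoint (point estimate): 69
- Margin of error: 3

The correct interpretation is the one stating confidence that the true parameter lies in the interval — option B.

B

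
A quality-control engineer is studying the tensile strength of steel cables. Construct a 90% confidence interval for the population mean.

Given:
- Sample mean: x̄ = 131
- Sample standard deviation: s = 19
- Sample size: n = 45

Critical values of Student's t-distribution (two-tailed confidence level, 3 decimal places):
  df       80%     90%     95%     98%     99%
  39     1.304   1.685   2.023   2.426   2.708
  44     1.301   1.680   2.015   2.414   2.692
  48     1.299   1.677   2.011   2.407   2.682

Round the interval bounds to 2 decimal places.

The population standard deviation σ is unknown (only the sample standard deviation s is given), so use a t-interval with df = n - 1 = 45 - 1 = 44.

For 90% confidence with df = 44, t* = 1.680 (from t-table)

Standard error: SE = s/√n = 19/√45 = 2.832353

Margin of error: E = t* × SE = 1.680 × 2.832353 = 4.7584

T-interval: x̄ ± E = 131 ± 4.7584 = (126.2416, 135.7584)

Rounded to 2 decimal places:

(126.24, 135.76)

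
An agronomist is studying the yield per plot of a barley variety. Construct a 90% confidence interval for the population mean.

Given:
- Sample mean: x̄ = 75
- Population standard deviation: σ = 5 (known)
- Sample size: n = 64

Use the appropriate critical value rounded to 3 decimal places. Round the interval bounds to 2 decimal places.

The population standard deviation σ is known, so use a z-interval (standard normal critical value).

For 90% confidence, z* = 1.645 (from standard normal table)

Standard error: SE = σ/√n = 5/√64 = 0.625000

Margin of error: E = z* × SE = 1.645 × 0.625000 = 1.0281

Z-interval: x̄ ± E = 75 ± 1.0281 = (73.9719, 76.0281)

Rounded to 2 decimal places:

(73.97, 76.03)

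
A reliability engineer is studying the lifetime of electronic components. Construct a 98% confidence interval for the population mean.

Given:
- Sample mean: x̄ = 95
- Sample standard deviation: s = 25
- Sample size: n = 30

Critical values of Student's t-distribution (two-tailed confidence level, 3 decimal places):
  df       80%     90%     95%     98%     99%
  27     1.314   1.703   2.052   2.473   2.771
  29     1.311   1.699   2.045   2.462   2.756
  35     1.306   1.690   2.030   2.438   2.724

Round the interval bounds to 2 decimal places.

The population standard deviation σ is unknown (only the sample standard deviation s is given), so use a t-interval with df = n - 1 = 30 - 1 = 29.

For 98% confidence with df = 29, t* = 2.462 (from t-table)

Standard error: SE = s/√n = 25/√30 = 4.564355

Margin of error: E = t* × SE = 2.462 × 4.564355 = 11.2374

T-interval: x̄ ± E = 95 ± 11.2374 = (83.7626, 106.2374)

Rounded to 2 decimal places:

(83.76, 106.24)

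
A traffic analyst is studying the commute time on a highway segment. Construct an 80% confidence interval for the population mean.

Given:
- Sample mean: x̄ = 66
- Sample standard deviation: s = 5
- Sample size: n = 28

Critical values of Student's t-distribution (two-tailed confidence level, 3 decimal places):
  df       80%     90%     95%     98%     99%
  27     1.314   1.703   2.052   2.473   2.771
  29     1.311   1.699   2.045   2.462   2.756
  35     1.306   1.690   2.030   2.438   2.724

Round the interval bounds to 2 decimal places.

The population standard deviation σ is unknown (only the sample standard deviation s is given), so use a t-interval with df = n - 1 = 28 - 1 = 27.

For 80% confidence with df = 27, t* = 1.314 (from t-table)

Standard error: SE = s/√n = 5/√28 = 0.944911

Margin of error: E = t* × SE = 1.314 × 0.944911 = 1.2416

T-interval: x̄ ± E = 66 ± 1.2416 = (64.7584, 67.2416)

Rounded to 2 decimal places:

(64.76, 67.24)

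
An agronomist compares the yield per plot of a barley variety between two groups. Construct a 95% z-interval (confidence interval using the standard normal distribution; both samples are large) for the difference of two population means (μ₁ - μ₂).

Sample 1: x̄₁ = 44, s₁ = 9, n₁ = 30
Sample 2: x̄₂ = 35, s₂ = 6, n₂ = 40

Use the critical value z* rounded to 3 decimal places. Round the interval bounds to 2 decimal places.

Both samples are large (n₁ = 30 ≥ 30, n₂ = 40 ≥ 30), so a z-interval for the difference of means applies.

Point estimate: x̄₁ - x̄₂ = 44 - 35 = 9

Standard error: SE = √(s₁²/n₁ + s₂²/n₂)
= √(9²/30 + 6²/40)
= √(2.700000 + 0.900000)
= 1.897367

For 95% confidence, z* = 1.96 (from standard normal table)
Margin of error: E = z* × SE = 1.96 × 1.897367 = 3.7188

Z-interval: (x̄₁ - x̄₂) ± E = 9 ± 3.7188 = (5.2812, 12.7188)

Rounded to 2 decimal places:

(5.28, 12.72)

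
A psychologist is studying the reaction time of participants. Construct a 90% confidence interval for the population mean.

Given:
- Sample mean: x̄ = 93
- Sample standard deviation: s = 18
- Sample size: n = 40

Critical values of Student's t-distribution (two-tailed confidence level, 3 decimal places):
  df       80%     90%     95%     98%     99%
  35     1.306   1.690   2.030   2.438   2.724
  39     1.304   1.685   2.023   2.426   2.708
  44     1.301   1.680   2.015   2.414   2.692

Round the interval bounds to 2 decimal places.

The population standard deviation σ is unknown (only the sample standard deviation s is given), so use a t-interval with df = n - 1 = 40 - 1 = 39.

For 90% confidence with df = 39, t* = 1.685 (from t-table)

Standard error: SE = s/√n = 18/√40 = 2.846050

Margin of error: E = t* × SE = 1.685 × 2.846050 = 4.7956

T-interval: x̄ ± E = 93 ± 4.7956 = (88.2044, 97.7956)

Rounded to 2 decimal places:

(88.20, 97.80)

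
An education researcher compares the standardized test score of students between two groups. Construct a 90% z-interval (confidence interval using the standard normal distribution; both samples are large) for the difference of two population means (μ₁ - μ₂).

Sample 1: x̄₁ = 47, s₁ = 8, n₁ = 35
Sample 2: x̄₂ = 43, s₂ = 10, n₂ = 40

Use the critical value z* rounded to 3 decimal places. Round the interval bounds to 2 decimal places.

Both samples are large (n₁ = 35 ≥ 30, n₂ = 40 ≥ 30), so a z-interval for the difference of means applies.

Point estimate: x̄₁ - x̄₂ = 47 - 43 = 4

Standard error: SE = √(s₁²/n₁ + s₂²/n₂)
= √(8²/35 + 10²/40)
= √(1.828571 + 2.500000)
= 2.080522

For 90% confidence, z* = 1.645 (from standard normal table)
Margin of error: E = z* × SE = 1.645 × 2.080522 = 3.4225

Z-interval: (x̄₁ - x̄₂) ± E = 4 ± 3.4225 = (0.5775, 7.4225)

Rounded to 2 decimal places:

(0.58, 7.42)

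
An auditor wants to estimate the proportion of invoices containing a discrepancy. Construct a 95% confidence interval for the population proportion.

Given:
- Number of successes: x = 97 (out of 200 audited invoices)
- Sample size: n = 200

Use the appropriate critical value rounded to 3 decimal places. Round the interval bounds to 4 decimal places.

Sample proportion: p̂ = 97/200 = 0.485000

Check conditions for normal approximation:
  np̂ = 97 ≥ 10 ✓
  n(1-p̂) = 103 ≥ 10 ✓

The sample is large enough, so use a z-interval (normal approximation) for the proportion.

For 95% confidence, z* = 1.96 (from standard normal table)

Standard error: SE = √(p̂(1-p̂)/n) = √(0.485000×0.515000/200) = 0.03533943

Margin of error: E = z* × SE = 1.96 × 0.03533943 = 0.069265

Z-interval: p̂ ± E = 0.485000 ± 0.069265 = (0.415735, 0.554265)

Rounded to 4 decimal places:

(0.4157, 0.5543)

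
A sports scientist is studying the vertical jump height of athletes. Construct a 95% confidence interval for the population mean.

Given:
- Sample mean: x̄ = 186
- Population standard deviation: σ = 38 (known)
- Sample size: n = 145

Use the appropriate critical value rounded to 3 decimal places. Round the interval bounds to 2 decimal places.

The population standard deviation σ is known, so use a z-interval (standard normal critical value).

For 95% confidence, z* = 1.96 (from standard normal table)

Standard error: SE = σ/√n = 38/√145 = 3.155728

Margin of error: E = z* × SE = 1.96 × 3.155728 = 6.1852

Z-interval: x̄ ± E = 186 ± 6.1852 = (179.8148, 192.1852)

Rounded to 2 decimal places:

(179.81, 192.19)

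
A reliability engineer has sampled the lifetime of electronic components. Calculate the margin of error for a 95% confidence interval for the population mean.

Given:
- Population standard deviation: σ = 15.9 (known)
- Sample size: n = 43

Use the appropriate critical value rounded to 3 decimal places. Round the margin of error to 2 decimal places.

The population standard deviation σ is known, so use the z-interval margin of error formula.

For 95% confidence, z* = 1.96 (from standard normal table)

Margin of error formula for z-interval: E = z* × σ/√n

E = 1.96 × 15.9/√43
  = 1.96 × 2.424727
  = 4.7525

Rounded to 2 decimal places:

4.75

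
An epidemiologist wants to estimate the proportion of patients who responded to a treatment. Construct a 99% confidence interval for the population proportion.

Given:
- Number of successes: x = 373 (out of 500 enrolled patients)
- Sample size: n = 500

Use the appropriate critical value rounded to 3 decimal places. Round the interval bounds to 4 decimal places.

Sample proportion: p̂ = 373/500 = 0.746000

Check conditions for normal approximation:
  np̂ = 373 ≥ 10 ✓
  n(1-p̂) = 127 ≥ 10 ✓

The sample is large enough, so use a z-interval (normal approximation) for the proportion.

For 99% confidence, z* = 2.576 (from standard normal table)

Standard error: SE = √(p̂(1-p̂)/n) = √(0.746000×0.254000/500) = 0.01946710

Margin of error: E = z* × SE = 2.576 × 0.01946710 = 0.050147

Z-interval: p̂ ± E = 0.746000 ± 0.050147 = (0.695853, 0.796147)

Rounded to 4 decimal places:

(0.6959, 0.7961)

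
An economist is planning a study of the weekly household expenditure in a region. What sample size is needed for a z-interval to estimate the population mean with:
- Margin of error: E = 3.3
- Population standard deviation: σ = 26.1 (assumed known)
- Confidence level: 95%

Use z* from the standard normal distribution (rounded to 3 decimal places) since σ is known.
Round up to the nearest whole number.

Using z* since population σ is known (z-interval formula).

For 95% confidence, z* = 1.96 (from standard normal table)

Sample size formula for z-interval: n = (z*σ/E)²

n = (1.96 × 26.1 / 3.3)²
  = (15.501818)²
  = 240.3064

Round up to the nearest whole number: n = 241

241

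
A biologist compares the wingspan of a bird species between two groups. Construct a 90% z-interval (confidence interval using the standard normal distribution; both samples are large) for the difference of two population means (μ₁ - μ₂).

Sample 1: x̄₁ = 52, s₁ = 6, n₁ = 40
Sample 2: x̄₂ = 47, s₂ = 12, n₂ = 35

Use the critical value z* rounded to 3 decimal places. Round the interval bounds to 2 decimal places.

Both samples are large (n₁ = 40 ≥ 30, n₂ = 35 ≥ 30), so a z-interval for the difference of means applies.

Point estimate: x̄₁ - x̄₂ = 52 - 47 = 5

Standard error: SE = √(s₁²/n₁ + s₂²/n₂)
= √(6²/40 + 12²/35)
= √(0.900000 + 4.114286)
= 2.239260

For 90% confidence, z* = 1.645 (from standard normal table)
Margin of error: E = z* × SE = 1.645 × 2.239260 = 3.6836

Z-interval: (x̄₁ - x̄₂) ± E = 5 ± 3.6836 = (1.3164, 8.6836)

Rounded to 2 decimal places:

(1.32, 8.68)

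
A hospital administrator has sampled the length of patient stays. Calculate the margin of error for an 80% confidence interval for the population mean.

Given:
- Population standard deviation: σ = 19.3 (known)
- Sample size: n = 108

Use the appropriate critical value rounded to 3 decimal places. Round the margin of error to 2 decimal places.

The population standard deviation σ is known, so use the z-interval margin of error formula.

For 80% confidence, z* = 1.282 (from standard normal table)

Margin of error formula for z-interval: E = z* × σ/√n

E = 1.282 × 19.3/√108
  = 1.282 × 1.857143
  = 2.3809

Rounded to 2 decimal places:

2.38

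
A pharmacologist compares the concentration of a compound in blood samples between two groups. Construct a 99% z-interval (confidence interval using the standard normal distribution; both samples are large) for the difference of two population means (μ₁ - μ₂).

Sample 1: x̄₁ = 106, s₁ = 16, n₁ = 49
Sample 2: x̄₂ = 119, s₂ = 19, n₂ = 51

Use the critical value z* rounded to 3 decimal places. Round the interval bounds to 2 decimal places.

Both samples are large (n₁ = 49 ≥ 30, n₂ = 51 ≥ 30), so a z-interval for the difference of means applies.

Point estimate: x̄₁ - x̄₂ = 106 - 119 = -13

Standard error: SE = √(s₁²/n₁ + s₂²/n₂)
= √(16²/49 + 19²/51)
= √(5.224490 + 7.078431)
= 3.507552

For 99% confidence, z* = 2.576 (from standard normal table)
Margin of error: E = z* × SE = 2.576 × 3.507552 = 9.0355

Z-interval: (x̄₁ - x̄₂) ± E = -13 ± 9.0355 = (-22.0355, -3.9645)

Rounded to 2 decimal places:

(-22.04, -3.96)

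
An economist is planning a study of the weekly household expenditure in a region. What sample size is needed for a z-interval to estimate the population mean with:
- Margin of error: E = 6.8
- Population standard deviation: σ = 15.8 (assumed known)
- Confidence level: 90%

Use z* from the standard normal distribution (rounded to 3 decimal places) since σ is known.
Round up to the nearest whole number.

Using z* since population σ is known (z-interval formula).

For 90% confidence, z* = 1.645 (from standard normal table)

Sample size formula for z-interval: n = (z*σ/E)²

n = (1.645 × 15.8 / 6.8)²
  = (3.822206)²
  = 14.6093

Round up to the nearest whole number: n = 15

15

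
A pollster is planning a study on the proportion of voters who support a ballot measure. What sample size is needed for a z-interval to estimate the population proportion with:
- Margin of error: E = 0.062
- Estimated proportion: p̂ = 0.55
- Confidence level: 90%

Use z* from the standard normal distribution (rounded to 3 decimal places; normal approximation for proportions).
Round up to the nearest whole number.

Using z* for proportion z-interval (normal approximation).

For 90% confidence, z* = 1.645 (from standard normal table)

Sample size formula for proportion z-interval: n = z*²p̂(1-p̂)/E²

n = 1.645² × 0.55 × 0.45 / 0.062²
  = 2.706025 × 0.2475 / 0.003844
  = 174.2303

Round up to the nearest whole number: n = 175

175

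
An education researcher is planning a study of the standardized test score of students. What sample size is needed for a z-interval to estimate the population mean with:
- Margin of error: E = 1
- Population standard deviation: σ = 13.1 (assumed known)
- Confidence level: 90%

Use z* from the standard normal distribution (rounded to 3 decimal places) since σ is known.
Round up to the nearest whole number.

Using z* since population σ is known (z-interval formula).

For 90% confidence, z* = 1.645 (from standard normal table)

Sample size formula for z-interval: n = (z*σ/E)²

n = (1.645 × 13.1 / 1)²
  = (21.549500)²
  = 464.3810

Round up to the nearest whole number: n = 465

465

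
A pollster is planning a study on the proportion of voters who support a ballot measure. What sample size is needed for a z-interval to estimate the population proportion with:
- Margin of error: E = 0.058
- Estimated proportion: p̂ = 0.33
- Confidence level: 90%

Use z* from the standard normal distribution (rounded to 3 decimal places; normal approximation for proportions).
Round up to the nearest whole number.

Using z* for proportion z-interval (normal approximation).

For 90% confidence, z* = 1.645 (from standard normal table)

Sample size formula for proportion z-interval: n = z*²p̂(1-p̂)/E²

n = 1.645² × 0.33 × 0.67 / 0.058²
  = 2.706025 × 0.2211 / 0.003364
  = 177.8544

Round up to the nearest whole number: n = 178

178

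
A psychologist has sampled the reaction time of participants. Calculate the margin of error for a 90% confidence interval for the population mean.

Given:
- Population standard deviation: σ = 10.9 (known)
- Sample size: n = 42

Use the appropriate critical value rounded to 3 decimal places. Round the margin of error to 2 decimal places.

The population standard deviation σ is known, so use the z-interval margin of error formula.

For 90% confidence, z* = 1.645 (from standard normal table)

Margin of error formula for z-interval: E = z* × σ/√n

E = 1.645 × 10.9/√42
  = 1.645 × 1.681907
  = 2.7667

Rounded to 2 decimal places:

2.77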